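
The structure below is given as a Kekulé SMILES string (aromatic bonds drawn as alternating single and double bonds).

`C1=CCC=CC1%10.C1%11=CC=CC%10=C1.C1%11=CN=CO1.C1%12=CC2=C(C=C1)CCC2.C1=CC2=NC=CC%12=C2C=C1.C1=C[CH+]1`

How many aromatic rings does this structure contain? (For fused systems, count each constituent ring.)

6

The SMILES encodes a six-membered carbon ring with two isolated C=C double bonds and two sp³ carbons; a six-membered carbon ring with three alternating C=C double bonds; a five-membered ring with an oxygen at position 1 and a nitrogen at position 3 (in a C=N bond), with two double bonds; a six-membered carbon ring with three alternating C=C double bonds, fused to a saturated five-membered carbon ring; two fused six-membered rings, each with three alternating double bonds; one ring is all carbon and the other has one ring nitrogen; a three-membered all-carbon ring bearing a positive charge on one carbon, with one C=C double bond.
The 6-membered ring has two sp³ carbons, so it is not fully conjugated — not aromatic (1,4-cyclohexadiene).
The second 6-membered ring is planar and fully conjugated; 3 ring double bonds give 6 π electrons. That satisfies 4n+2 with n=1, so it is aromatic (benzene).
The 5-membered ring with one oxygen and one =N– is fully conjugated (every ring atom contributes a p orbital); 2 ring double bonds (4 π electrons) plus a heteroatom lone pair (2) give 6 π electrons. 6 = 4(1)+2, so it is aromatic (oxazole).
The third 6-membered ring has a continuous p-orbital overlap around the ring; 3 ring double bonds give 6 π electrons. Since 6 = 4n+2 (n=1), it is aromatic (benzene ring).
The 5-membered ring has three sp³ carbons, so it is not fully conjugated — not aromatic (cyclopentane ring).
The fused 6/6-membered bicyclic (with one nitrogen) is a single π system with 10 sp² atoms and 10 π electrons from ring double bonds. 10 = 4(2)+2, so the system is aromatic and both rings count as aromatic (quinoline).
The 3-membered ring has a continuous p-orbital overlap around the ring; 1 ring double bond (2 π electrons) plus the carbocation's empty p orbital (0, but keeps the ring conjugated) give 2 π electrons. 2 = 4(0)+2, so it is aromatic (cyclopropenyl cation).
6 of the 8 rings are aromatic. Total: 6.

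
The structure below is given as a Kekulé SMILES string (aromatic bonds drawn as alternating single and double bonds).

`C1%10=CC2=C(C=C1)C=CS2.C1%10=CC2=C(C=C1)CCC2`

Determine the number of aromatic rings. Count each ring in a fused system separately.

The SMILES encodes a six-membered carbon ring with three alternating C=C double bonds, fused to a five-membered ring containing one sulfur and two C=C double bonds; a six-membered carbon ring with three alternating C=C double bonds, fused to a saturated five-membered carbon ring.
The fused 6/5-membered bicyclic (with one sulfur) is a single π system with 9 sp² atoms and 10 π electrons from ring double bonds plus a heteroatom lone pair. 10 = 4(2)+2, so the system is aromatic and both rings count as aromatic (benzothiophene).
The 6-membered ring is fully conjugated (every ring atom contributes a p orbital); 3 ring double bonds give 6 π electrons. That satisfies 4n+2 with n=1, so it is aromatic (benzene ring).
The 5-membered ring has three sp³ carbons, so it is not fully conjugated — not aromatic (cyclopentane ring).
3 of the 4 rings are aromatic. Total: 3.

3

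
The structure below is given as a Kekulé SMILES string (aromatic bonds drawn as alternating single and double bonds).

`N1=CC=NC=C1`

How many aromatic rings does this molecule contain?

1

The SMILES encodes a six-membered ring with nitrogens at positions 1 and 4 and three alternating double bonds.
The 6-membered ring with two nitrogens (1,4) has a continuous p-orbital overlap around the ring; 3 ring double bonds give 6 π electrons. That satisfies 4n+2 with n=1, so it is aromatic (pyrazine).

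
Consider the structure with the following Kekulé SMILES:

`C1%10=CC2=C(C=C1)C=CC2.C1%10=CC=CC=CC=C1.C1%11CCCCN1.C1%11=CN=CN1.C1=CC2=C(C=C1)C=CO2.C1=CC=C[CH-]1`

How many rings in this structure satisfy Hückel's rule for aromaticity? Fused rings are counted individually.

5

The SMILES encodes a six-membered carbon ring with three alternating C=C double bonds, fused to a five-membered carbon ring containing one C=C double bond and one sp³ carbon; an eight-membered carbon ring with four alternating C=C double bonds; a six-membered saturated ring of five carbons and one N–H nitrogen; a five-membered ring with nitrogens at positions 1 and 3 (one bearing H, one in a C=N bond) and two double bonds; a six-membered carbon ring with three alternating C=C double bonds, fused to a five-membered ring containing one oxygen and two C=C double bonds; a five-membered all-carbon ring bearing a negative charge on one carbon, with two C=C double bonds.
The 6-membered ring is fully conjugated (every ring atom contributes a p orbital); 3 ring double bonds give 6 π electrons. 6 = 4(1)+2, so it is aromatic (benzene ring).
The 5-membered ring has one sp³ carbon, so it is not fully conjugated — not aromatic (cyclopentene ring).
The 8-membered ring has only sp² ring atoms; a planar conformation would have a fully conjugated π system of 8 electrons. But 8 = 4(2), which is 4n not 4n+2, so it is not aromatic (cyclooctatetraene) — cyclooctatetraene distorts into a non-planar tub to avoid antiaromaticity.
The 6-membered ring with one N–H has only sp³ atoms, so it is not fully conjugated — not aromatic (piperidine).
The 5-membered ring with two nitrogens (one N–H, one =N–) is fully conjugated (every ring atom contributes a p orbital); 2 ring double bonds (4 π electrons) plus a heteroatom lone pair (2) give 6 π electrons. 6 = 4(1)+2, so it is aromatic (imidazole).
The fused 6/5-membered bicyclic (with one oxygen) is a single π system with 9 sp² atoms and 10 π electrons from ring double bonds plus a heteroatom lone pair. 10 = 4(2)+2, so the system is aromatic and both rings count as aromatic (benzofuran).
The second 5-membered ring has a continuous p-orbital overlap around the ring; 2 ring double bonds (4 π electrons) plus the carbanion lone pair (2) give 6 π electrons. That satisfies 4n+2 with n=1, so it is aromatic (cyclopentadienyl anion).
5 of the 8 rings are aromatic. Total: 5.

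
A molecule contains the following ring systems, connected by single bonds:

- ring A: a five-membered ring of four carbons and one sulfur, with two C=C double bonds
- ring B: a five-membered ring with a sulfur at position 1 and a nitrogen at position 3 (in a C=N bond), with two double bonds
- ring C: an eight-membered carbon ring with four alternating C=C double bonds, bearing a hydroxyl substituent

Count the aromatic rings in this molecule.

2

Ring A has a continuous p-orbital overlap around the ring; 2 ring double bonds (4 π electrons) plus a heteroatom lone pair (2) give 6 π electrons. 6 = 4(1)+2, so ring A is aromatic (thiophene).
Ring B is fully conjugated (every ring atom contributes a p orbital); 2 ring double bonds (4 π electrons) plus a heteroatom lone pair (2) give 6 π electrons. Since 6 = 4n+2 (n=1), ring B is aromatic (thiazole).
Ring C has only sp² ring atoms; a planar conformation would have a fully conjugated π system of 8 electrons. But 8 = 4(2), which is 4n not 4n+2, so ring C is not aromatic (cyclooctatetraene) — cyclooctatetraene distorts into a non-planar tub to avoid antiaromaticity.
Aromatic: A, B. Total: 2.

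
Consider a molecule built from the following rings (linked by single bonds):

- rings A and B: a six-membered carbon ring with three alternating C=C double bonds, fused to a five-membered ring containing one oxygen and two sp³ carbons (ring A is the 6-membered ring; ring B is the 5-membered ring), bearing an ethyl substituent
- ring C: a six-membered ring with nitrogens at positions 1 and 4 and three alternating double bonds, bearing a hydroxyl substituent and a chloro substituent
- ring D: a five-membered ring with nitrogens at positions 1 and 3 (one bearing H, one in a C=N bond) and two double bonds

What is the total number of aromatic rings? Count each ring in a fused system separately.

3

Ring A is planar and fully conjugated; 3 ring double bonds give 6 π electrons. Since 6 = 4n+2 (n=1), ring A is aromatic (benzene ring).
Ring B has two sp³ carbons, so it is not fully conjugated — not aromatic (oxolane ring).
Ring C is planar and fully conjugated; 3 ring double bonds give 6 π electrons. 6 = 4(1)+2, so ring C is aromatic (pyrazine).
Ring D is fully conjugated (every ring atom contributes a p orbital); 2 ring double bonds (4 π electrons) plus a heteroatom lone pair (2) give 6 π electrons. 6 = 4(1)+2, so ring D is aromatic (imidazole).
Aromatic: A, C, D. Total: 3.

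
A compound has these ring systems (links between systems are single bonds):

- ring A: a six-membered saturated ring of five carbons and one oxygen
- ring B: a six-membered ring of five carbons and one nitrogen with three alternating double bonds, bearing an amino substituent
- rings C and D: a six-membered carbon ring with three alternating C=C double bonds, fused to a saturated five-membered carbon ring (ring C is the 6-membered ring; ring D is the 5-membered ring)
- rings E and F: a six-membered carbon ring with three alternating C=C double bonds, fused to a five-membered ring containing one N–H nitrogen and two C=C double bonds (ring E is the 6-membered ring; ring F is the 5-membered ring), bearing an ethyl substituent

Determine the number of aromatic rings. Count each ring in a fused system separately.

Ring A has only sp³ atoms, so it is not fully conjugated — not aromatic (tetrahydropyran).
Ring B is planar and fully conjugated; 3 ring double bonds give 6 π electrons. 6 = 4(1)+2, so ring B is aromatic (pyridine).
Ring C is fully conjugated (every ring atom contributes a p orbital); 3 ring double bonds give 6 π electrons. Since 6 = 4n+2 (n=1), ring C is aromatic (benzene ring).
Ring D has three sp³ carbons, so it is not fully conjugated — not aromatic (cyclopentane ring).
Rings E and F form a fused bicyclic system (with one N–H) with 9 sp² atoms and 10 π electrons from ring double bonds plus a heteroatom lone pair. 10 = 4(2)+2, so the system is aromatic and both rings count as aromatic (indole).
Aromatic: B, C, E, F. Total: 4.

4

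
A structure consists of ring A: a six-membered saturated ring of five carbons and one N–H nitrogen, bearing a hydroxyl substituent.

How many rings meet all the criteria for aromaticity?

Ring A has only sp³ atoms, so it is not fully conjugated — not aromatic (piperidine).

0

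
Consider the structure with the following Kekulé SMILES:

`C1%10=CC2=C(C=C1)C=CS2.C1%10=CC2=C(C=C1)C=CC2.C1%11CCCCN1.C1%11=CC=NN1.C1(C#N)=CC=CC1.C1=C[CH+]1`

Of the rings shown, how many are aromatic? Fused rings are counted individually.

5

The SMILES encodes a six-membered carbon ring with three alternating C=C double bonds, fused to a five-membered ring containing one sulfur and two C=C double bonds; a six-membered carbon ring with three alternating C=C double bonds, fused to a five-membered carbon ring containing one C=C double bond and one sp³ carbon; a six-membered saturated ring of five carbons and one N–H nitrogen; a five-membered ring with two adjacent nitrogens (one bearing H, one in a double bond) and two double bonds; a five-membered carbon ring with two conjugated C=C double bonds and one sp³ carbon; a three-membered all-carbon ring bearing a positive charge on one carbon, with one C=C double bond.
The fused 6/5-membered bicyclic (with one sulfur) is a single π system with 9 sp² atoms and 10 π electrons from ring double bonds plus a heteroatom lone pair. 10 = 4(2)+2, so the system is aromatic and both rings count as aromatic (benzothiophene).
The 6-membered ring is planar and fully conjugated; 3 ring double bonds give 6 π electrons. 6 = 4(1)+2, so it is aromatic (benzene ring).
The 5-membered ring has one sp³ carbon, so it is not fully conjugated — not aromatic (cyclopentene ring).
The 6-membered ring with one N–H has only sp³ atoms, so it is not fully conjugated — not aromatic (piperidine).
The 5-membered ring with two adjacent nitrogens (one N–H, one =N–) is fully conjugated (every ring atom contributes a p orbital); 2 ring double bonds (4 π electrons) plus a heteroatom lone pair (2) give 6 π electrons. That satisfies 4n+2 with n=1, so it is aromatic (pyrazole).
The second 5-membered ring has one sp³ carbon, so it is not fully conjugated — not aromatic (cyclopentadiene).
The 3-membered ring is planar and fully conjugated; 1 ring double bond (2 π electrons) plus the carbocation's empty p orbital (0, but keeps the ring conjugated) give 2 π electrons. Since 2 = 4n+2 (n=0), it is aromatic (cyclopropenyl cation).
5 of the 8 rings are aromatic. Total: 5.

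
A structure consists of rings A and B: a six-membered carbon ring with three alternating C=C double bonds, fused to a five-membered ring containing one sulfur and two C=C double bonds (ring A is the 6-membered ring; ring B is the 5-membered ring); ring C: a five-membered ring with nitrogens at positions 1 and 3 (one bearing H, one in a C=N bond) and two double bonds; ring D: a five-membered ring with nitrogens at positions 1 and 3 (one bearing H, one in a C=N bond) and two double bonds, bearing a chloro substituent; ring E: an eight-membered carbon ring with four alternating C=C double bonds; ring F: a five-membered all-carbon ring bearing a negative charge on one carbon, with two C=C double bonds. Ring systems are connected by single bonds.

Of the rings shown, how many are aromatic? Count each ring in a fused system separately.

Rings A and B form a fused bicyclic system (with one sulfur) with 9 sp² atoms and 10 π electrons from ring double bonds plus a heteroatom lone pair. 10 = 4(2)+2, so the system is aromatic and both rings count as aromatic (benzothiophene).
Ring C is fully conjugated (every ring atom contributes a p orbital); 2 ring double bonds (4 π electrons) plus a heteroatom lone pair (2) give 6 π electrons. 6 = 4(1)+2, so ring C is aromatic (imidazole).
Ring D is planar and fully conjugated; 2 ring double bonds (4 π electrons) plus a heteroatom lone pair (2) give 6 π electrons. Since 6 = 4n+2 (n=1), ring D is aromatic (imidazole).
Ring E has only sp² ring atoms; a planar conformation would have a fully conjugated π system of 8 electrons. But 8 = 4(2), which is 4n not 4n+2, so ring E is not aromatic (cyclooctatetraene) — cyclooctatetraene distorts into a non-planar tub to avoid antiaromaticity.
Ring F is planar and fully conjugated; 2 ring double bonds (4 π electrons) plus the carbanion lone pair (2) give 6 π electrons. That satisfies 4n+2 with n=1, so ring F is aromatic (cyclopentadienyl anion).
Aromatic: A, B, C, D, F. Total: 5.

5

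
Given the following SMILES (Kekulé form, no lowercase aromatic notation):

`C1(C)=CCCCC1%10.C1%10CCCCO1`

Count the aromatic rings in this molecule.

0

The SMILES encodes a six-membered carbon ring with one C=C double bond; a six-membered saturated ring of five carbons and one oxygen.
The 6-membered ring has four sp³ carbons, so it is not fully conjugated — not aromatic (cyclohexene).
The 6-membered ring with one oxygen has only sp³ atoms, so it is not fully conjugated — not aromatic (tetrahydropyran).
None of the rings are aromatic. Total: 0.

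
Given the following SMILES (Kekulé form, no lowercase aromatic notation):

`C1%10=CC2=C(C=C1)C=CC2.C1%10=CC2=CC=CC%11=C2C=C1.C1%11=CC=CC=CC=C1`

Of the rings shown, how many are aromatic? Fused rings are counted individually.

3

The SMILES encodes a six-membered carbon ring with three alternating C=C double bonds, fused to a five-membered carbon ring containing one C=C double bond and one sp³ carbon; two fused six-membered carbon rings, each with three alternating C=C double bonds; an eight-membered carbon ring with four alternating C=C double bonds.
The 6-membered ring is fully conjugated (every ring atom contributes a p orbital); 3 ring double bonds give 6 π electrons. That satisfies 4n+2 with n=1, so it is aromatic (benzene ring).
The 5-membered ring has one sp³ carbon, so it is not fully conjugated — not aromatic (cyclopentene ring).
The fused 6/6-membered bicyclic is a single π system with 10 sp² atoms and 10 π electrons from ring double bonds. 10 = 4(2)+2, so the system is aromatic and both rings count as aromatic (naphthalene).
The 8-membered ring has only sp² ring atoms; a planar conformation would have a fully conjugated π system of 8 electrons. But 8 = 4(2), which is 4n not 4n+2, so it is not aromatic (cyclooctatetraene) — cyclooctatetraene distorts into a non-planar tub to avoid antiaromaticity.
3 of the 5 rings are aromatic. Total: 3.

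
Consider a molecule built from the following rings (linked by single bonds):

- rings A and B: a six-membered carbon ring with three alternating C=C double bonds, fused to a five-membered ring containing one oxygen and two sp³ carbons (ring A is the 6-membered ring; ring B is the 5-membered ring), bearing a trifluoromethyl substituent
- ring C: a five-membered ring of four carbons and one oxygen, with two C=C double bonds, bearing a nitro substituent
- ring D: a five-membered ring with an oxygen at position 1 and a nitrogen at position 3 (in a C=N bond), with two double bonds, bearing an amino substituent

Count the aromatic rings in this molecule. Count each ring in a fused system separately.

3

Ring A has a continuous p-orbital overlap around the ring; 3 ring double bonds give 6 π electrons. 6 = 4(1)+2, so ring A is aromatic (benzene ring).
Ring B has two sp³ carbons, so it is not fully conjugated — not aromatic (oxolane ring).
Ring C is fully conjugated (every ring atom contributes a p orbital); 2 ring double bonds (4 π electrons) plus a heteroatom lone pair (2) give 6 π electrons. 6 = 4(1)+2, so ring C is aromatic (furan).
Ring D has a continuous p-orbital overlap around the ring; 2 ring double bonds (4 π electrons) plus a heteroatom lone pair (2) give 6 π electrons. 6 = 4(1)+2, so ring D is aromatic (oxazole).
Aromatic: A, C, D. Total: 3.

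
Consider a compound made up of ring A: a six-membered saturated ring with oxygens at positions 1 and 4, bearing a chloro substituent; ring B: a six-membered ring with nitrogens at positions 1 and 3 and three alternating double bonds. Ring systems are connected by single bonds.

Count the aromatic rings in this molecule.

Ring A has only sp³ atoms, so it is not fully conjugated — not aromatic (1,4-dioxane).
Ring B has a continuous p-orbital overlap around the ring; 3 ring double bonds give 6 π electrons. That satisfies 4n+2 with n=1, so ring B is aromatic (pyrimidine).
Aromatic: B. Total: 1.

1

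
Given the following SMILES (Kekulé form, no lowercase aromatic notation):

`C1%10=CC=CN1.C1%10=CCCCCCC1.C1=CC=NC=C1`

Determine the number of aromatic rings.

The SMILES encodes a five-membered ring of four carbons and one nitrogen bearing a hydrogen, with two C=C double bonds; an eight-membered carbon ring with one C=C double bond; a six-membered ring of five carbons and one nitrogen with three alternating double bonds.
The 5-membered ring with one N–H is fully conjugated (every ring atom contributes a p orbital); 2 ring double bonds (4 π electrons) plus a heteroatom lone pair (2) give 6 π electrons. Since 6 = 4n+2 (n=1), it is aromatic (pyrrole).
The 8-membered ring has six sp³ carbons, so it is not fully conjugated — not aromatic (cyclooctene).
The 6-membered ring with one nitrogen has a continuous p-orbital overlap around the ring; 3 ring double bonds give 6 π electrons. That satisfies 4n+2 with n=1, so it is aromatic (pyridine).
2 of the 3 rings are aromatic. Total: 2.

2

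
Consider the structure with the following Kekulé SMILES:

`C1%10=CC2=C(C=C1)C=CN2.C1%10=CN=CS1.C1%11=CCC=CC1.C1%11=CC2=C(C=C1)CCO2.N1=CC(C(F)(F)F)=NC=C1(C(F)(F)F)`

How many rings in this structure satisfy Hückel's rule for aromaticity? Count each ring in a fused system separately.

The SMILES encodes a six-membered carbon ring with three alternating C=C double bonds, fused to a five-membered ring containing one N–H nitrogen and two C=C double bonds; a five-membered ring with a sulfur at position 1 and a nitrogen at position 3 (in a C=N bond), with two double bonds; a six-membered carbon ring with two isolated C=C double bonds and two sp³ carbons; a six-membered carbon ring with three alternating C=C double bonds, fused to a five-membered ring containing one oxygen and two sp³ carbons; a six-membered ring with nitrogens at positions 1 and 4 and three alternating double bonds.
The fused 6/5-membered bicyclic (with one N–H) is a single π system with 9 sp² atoms and 10 π electrons from ring double bonds plus a heteroatom lone pair. 10 = 4(2)+2, so the system is aromatic and both rings count as aromatic (indole).
The 5-membered ring with one sulfur and one =N– has a continuous p-orbital overlap around the ring; 2 ring double bonds (4 π electrons) plus a heteroatom lone pair (2) give 6 π electrons. That satisfies 4n+2 with n=1, so it is aromatic (thiazole).
The 6-membered ring has two sp³ carbons, so it is not fully conjugated — not aromatic (1,4-cyclohexadiene).
The second 6-membered ring has a continuous p-orbital overlap around the ring; 3 ring double bonds give 6 π electrons. Since 6 = 4n+2 (n=1), it is aromatic (benzene ring).
The 5-membered ring with one oxygen has two sp³ carbons, so it is not fully conjugated — not aromatic (oxolane ring).
The 6-membered ring with two nitrogens (1,4) has a continuous p-orbital overlap around the ring; 3 ring double bonds give 6 π electrons. That satisfies 4n+2 with n=1, so it is aromatic (pyrazine).
5 of the 7 rings are aromatic. Total: 5.

5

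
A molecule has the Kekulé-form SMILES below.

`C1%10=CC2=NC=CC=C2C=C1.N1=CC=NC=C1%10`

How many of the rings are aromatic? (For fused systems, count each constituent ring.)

3

The SMILES encodes two fused six-membered rings, each with three alternating double bonds; one ring is all carbon and the other has one ring nitrogen; a six-membered ring with nitrogens at positions 1 and 4 and three alternating double bonds.
The fused 6/6-membered bicyclic (with one nitrogen) is a single π system with 10 sp² atoms and 10 π electrons from ring double bonds. 10 = 4(2)+2, so the system is aromatic and both rings count as aromatic (quinoline).
The 6-membered ring with two nitrogens (1,4) has a continuous p-orbital overlap around the ring; 3 ring double bonds give 6 π electrons. That satisfies 4n+2 with n=1, so it is aromatic (pyrazine).
3 of the 3 rings are aromatic. Total: 3.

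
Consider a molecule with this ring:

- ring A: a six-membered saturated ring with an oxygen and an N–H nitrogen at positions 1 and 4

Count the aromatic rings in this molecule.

Ring A has only sp³ atoms, so it is not fully conjugated — not aromatic (morpholine).

0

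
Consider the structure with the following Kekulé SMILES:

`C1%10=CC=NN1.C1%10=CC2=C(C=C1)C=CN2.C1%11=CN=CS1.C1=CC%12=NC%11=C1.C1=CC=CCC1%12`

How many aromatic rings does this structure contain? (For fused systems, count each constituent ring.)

The SMILES encodes a five-membered ring with two adjacent nitrogens (one bearing H, one in a double bond) and two double bonds; a six-membered carbon ring with three alternating C=C double bonds, fused to a five-membered ring containing one N–H nitrogen and two C=C double bonds; a five-membered ring with a sulfur at position 1 and a nitrogen at position 3 (in a C=N bond), with two double bonds; a six-membered ring of five carbons and one nitrogen with three alternating double bonds; a six-membered carbon ring with two conjugated C=C double bonds and two sp³ carbons.
The 5-membered ring with two adjacent nitrogens (one N–H, one =N–) is fully conjugated (every ring atom contributes a p orbital); 2 ring double bonds (4 π electrons) plus a heteroatom lone pair (2) give 6 π electrons. That satisfies 4n+2 with n=1, so it is aromatic (pyrazole).
The fused 6/5-membered bicyclic (with one N–H) is a single π system with 9 sp² atoms and 10 π electrons from ring double bonds plus a heteroatom lone pair. 10 = 4(2)+2, so the system is aromatic and both rings count as aromatic (indole).
The 5-membered ring with one sulfur and one =N– has a continuous p-orbital overlap around the ring; 2 ring double bonds (4 π electrons) plus a heteroatom lone pair (2) give 6 π electrons. Since 6 = 4n+2 (n=1), it is aromatic (thiazole).
The 6-membered ring with one nitrogen is planar and fully conjugated; 3 ring double bonds give 6 π electrons. 6 = 4(1)+2, so it is aromatic (pyridine).
The 6-membered ring has two sp³ carbons, so it is not fully conjugated — not aromatic (1,3-cyclohexadiene).
5 of the 6 rings are aromatic. Total: 5.

5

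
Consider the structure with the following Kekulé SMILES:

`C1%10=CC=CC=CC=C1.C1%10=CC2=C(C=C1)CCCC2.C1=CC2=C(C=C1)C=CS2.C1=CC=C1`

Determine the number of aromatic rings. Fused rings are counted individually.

The SMILES encodes an eight-membered carbon ring with four alternating C=C double bonds; a six-membered carbon ring with three alternating C=C double bonds, fused to a saturated six-membered carbon ring; a six-membered carbon ring with three alternating C=C double bonds, fused to a five-membered ring containing one sulfur and two C=C double bonds; a four-membered carbon ring with two alternating C=C double bonds.
The 8-membered ring has only sp² ring atoms; a planar conformation would have a fully conjugated π system of 8 electrons. But 8 = 4(2), which is 4n not 4n+2, so it is not aromatic (cyclooctatetraene) — cyclooctatetraene distorts into a non-planar tub to avoid antiaromaticity.
The 6-membered ring has a continuous p-orbital overlap around the ring; 3 ring double bonds give 6 π electrons. That satisfies 4n+2 with n=1, so it is aromatic (benzene ring).
The second 6-membered ring has four sp³ carbons, so it is not fully conjugated — not aromatic (cyclohexane ring).
The fused 6/5-membered bicyclic (with one sulfur) is a single π system with 9 sp² atoms and 10 π electrons from ring double bonds plus a heteroatom lone pair. 10 = 4(2)+2, so the system is aromatic and both rings count as aromatic (benzothiophene).
The 4-membered ring has only sp² ring atoms; a planar conformation would have a fully conjugated π system of 4 electrons. But 4 = 4(1), which is 4n not 4n+2, so it is not aromatic (cyclobutadiene) — cyclobutadiene is antiaromatic and distorts to a rectangle.
3 of the 6 rings are aromatic. Total: 3.

3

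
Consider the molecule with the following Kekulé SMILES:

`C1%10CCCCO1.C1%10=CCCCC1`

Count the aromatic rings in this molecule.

The SMILES encodes a six-membered saturated ring of five carbons and one oxygen; a six-membered carbon ring with one C=C double bond.
The 6-membered ring with one oxygen has only sp³ atoms, so it is not fully conjugated — not aromatic (tetrahydropyran).
The 6-membered ring has four sp³ carbons, so it is not fully conjugated — not aromatic (cyclohexene).
None of the rings are aromatic. Total: 0.

0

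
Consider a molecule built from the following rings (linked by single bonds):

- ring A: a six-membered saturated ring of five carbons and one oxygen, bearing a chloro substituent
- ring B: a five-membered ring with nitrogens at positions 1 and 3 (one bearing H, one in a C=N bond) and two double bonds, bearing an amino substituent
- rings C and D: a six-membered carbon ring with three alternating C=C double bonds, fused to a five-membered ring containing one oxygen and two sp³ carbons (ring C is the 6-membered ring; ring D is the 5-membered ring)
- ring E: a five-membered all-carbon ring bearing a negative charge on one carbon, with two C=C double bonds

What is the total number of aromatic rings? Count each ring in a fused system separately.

Ring A has only sp³ atoms, so it is not fully conjugated — not aromatic (tetrahydropyran).
Ring B is planar and fully conjugated; 2 ring double bonds (4 π electrons) plus a heteroatom lone pair (2) give 6 π electrons. Since 6 = 4n+2 (n=1), ring B is aromatic (imidazole).
Ring C is fully conjugated (every ring atom contributes a p orbital); 3 ring double bonds give 6 π electrons. 6 = 4(1)+2, so ring C is aromatic (benzene ring).
Ring D has two sp³ carbons, so it is not fully conjugated — not aromatic (oxolane ring).
Ring E has a continuous p-orbital overlap around the ring; 2 ring double bonds (4 π electrons) plus the carbanion lone pair (2) give 6 π electrons. Since 6 = 4n+2 (n=1), ring E is aromatic (cyclopentadienyl anion).
Aromatic: B, C, E. Total: 3.

3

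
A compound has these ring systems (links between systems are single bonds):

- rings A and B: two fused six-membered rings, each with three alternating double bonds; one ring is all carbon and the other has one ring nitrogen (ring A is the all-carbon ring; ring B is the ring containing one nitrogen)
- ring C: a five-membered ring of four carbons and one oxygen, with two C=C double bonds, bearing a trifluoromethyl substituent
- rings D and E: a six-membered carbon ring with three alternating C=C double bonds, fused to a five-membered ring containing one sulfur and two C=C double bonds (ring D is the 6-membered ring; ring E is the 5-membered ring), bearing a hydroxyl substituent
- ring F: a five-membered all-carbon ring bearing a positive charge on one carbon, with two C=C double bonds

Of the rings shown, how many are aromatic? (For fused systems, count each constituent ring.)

5

Rings A and B form a fused bicyclic system (with one nitrogen) with 10 sp² atoms and 10 π electrons from ring double bonds. 10 = 4(2)+2, so the system is aromatic and both rings count as aromatic (quinoline).
Ring C is planar and fully conjugated; 2 ring double bonds (4 π electrons) plus a heteroatom lone pair (2) give 6 π electrons. That satisfies 4n+2 with n=1, so ring C is aromatic (furan).
Rings D and E form a fused bicyclic system (with one sulfur) with 9 sp² atoms and 10 π electrons from ring double bonds plus a heteroatom lone pair. 10 = 4(2)+2, so the system is aromatic and both rings count as aromatic (benzothiophene).
Ring F has only sp² ring atoms; a planar conformation would have a fully conjugated π system of 4 electrons. But 4 = 4(1), which is 4n not 4n+2, so ring F is not aromatic (cyclopentadienyl cation).
Aromatic: A, B, C, D, E. Total: 5.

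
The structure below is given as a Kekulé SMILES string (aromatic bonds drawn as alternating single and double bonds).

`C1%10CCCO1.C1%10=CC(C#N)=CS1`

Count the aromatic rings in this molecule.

1

The SMILES encodes a five-membered saturated ring of four carbons and one oxygen; a five-membered ring of four carbons and one sulfur, with two C=C double bonds.
The 5-membered ring with one oxygen has only sp³ atoms, so it is not fully conjugated — not aromatic (tetrahydrofuran).
The 5-membered ring with one sulfur is planar and fully conjugated; 2 ring double bonds (4 π electrons) plus a heteroatom lone pair (2) give 6 π electrons. That satisfies 4n+2 with n=1, so it is aromatic (thiophene).
1 of the 2 rings is aromatic. Total: 1.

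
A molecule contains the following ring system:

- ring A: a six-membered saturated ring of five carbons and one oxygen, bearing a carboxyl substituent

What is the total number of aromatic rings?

Ring A has only sp³ atoms, so it is not fully conjugated — not aromatic (tetrahydropyran).

0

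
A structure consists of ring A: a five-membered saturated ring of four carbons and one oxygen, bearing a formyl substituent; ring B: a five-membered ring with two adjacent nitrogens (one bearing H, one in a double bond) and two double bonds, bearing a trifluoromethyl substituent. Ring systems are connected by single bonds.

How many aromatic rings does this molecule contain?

Ring A has only sp³ atoms, so it is not fully conjugated — not aromatic (tetrahydrofuran).
Ring B is fully conjugated (every ring atom contributes a p orbital); 2 ring double bonds (4 π electrons) plus a heteroatom lone pair (2) give 6 π electrons. Since 6 = 4n+2 (n=1), ring B is aromatic (pyrazole).
Aromatic: B. Total: 1.

1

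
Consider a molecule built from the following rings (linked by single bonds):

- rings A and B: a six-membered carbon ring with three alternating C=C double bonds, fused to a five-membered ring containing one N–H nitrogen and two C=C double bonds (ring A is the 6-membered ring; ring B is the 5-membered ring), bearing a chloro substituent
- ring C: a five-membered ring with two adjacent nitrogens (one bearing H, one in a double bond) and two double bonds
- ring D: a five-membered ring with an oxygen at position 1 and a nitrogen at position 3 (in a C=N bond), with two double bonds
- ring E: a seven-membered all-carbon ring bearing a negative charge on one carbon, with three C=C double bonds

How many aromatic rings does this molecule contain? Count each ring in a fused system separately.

4

Rings A and B form a fused bicyclic system (with one N–H) with 9 sp² atoms and 10 π electrons from ring double bonds plus a heteroatom lone pair. 10 = 4(2)+2, so the system is aromatic and both rings count as aromatic (indole).
Ring C has a continuous p-orbital overlap around the ring; 2 ring double bonds (4 π electrons) plus a heteroatom lone pair (2) give 6 π electrons. That satisfies 4n+2 with n=1, so ring C is aromatic (pyrazole).
Ring D has a continuous p-orbital overlap around the ring; 2 ring double bonds (4 π electrons) plus a heteroatom lone pair (2) give 6 π electrons. Since 6 = 4n+2 (n=1), ring D is aromatic (oxazole).
Ring E has only sp² ring atoms; a planar conformation would have a fully conjugated π system of 8 electrons. But 8 = 4(2), which is 4n not 4n+2, so ring E is not aromatic (cycloheptatrienyl anion).
Aromatic: A, B, C, D. Total: 4.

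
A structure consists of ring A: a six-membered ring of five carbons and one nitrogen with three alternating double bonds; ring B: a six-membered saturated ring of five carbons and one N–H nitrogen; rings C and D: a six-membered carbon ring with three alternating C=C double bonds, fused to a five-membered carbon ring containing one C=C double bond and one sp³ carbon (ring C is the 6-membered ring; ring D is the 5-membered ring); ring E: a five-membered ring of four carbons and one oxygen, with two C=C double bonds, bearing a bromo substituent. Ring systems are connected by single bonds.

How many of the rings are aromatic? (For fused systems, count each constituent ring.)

Ring A is planar and fully conjugated; 3 ring double bonds give 6 π electrons. Since 6 = 4n+2 (n=1), ring A is aromatic (pyridine).
Ring B has only sp³ atoms, so it is not fully conjugated — not aromatic (piperidine).
Ring C is fully conjugated (every ring atom contributes a p orbital); 3 ring double bonds give 6 π electrons. That satisfies 4n+2 with n=1, so ring C is aromatic (benzene ring).
Ring D has one sp³ carbon, so it is not fully conjugated — not aromatic (cyclopentene ring).
Ring E is planar and fully conjugated; 2 ring double bonds (4 π electrons) plus a heteroatom lone pair (2) give 6 π electrons. Since 6 = 4n+2 (n=1), ring E is aromatic (furan).
Aromatic: A, C, E. Total: 3.

3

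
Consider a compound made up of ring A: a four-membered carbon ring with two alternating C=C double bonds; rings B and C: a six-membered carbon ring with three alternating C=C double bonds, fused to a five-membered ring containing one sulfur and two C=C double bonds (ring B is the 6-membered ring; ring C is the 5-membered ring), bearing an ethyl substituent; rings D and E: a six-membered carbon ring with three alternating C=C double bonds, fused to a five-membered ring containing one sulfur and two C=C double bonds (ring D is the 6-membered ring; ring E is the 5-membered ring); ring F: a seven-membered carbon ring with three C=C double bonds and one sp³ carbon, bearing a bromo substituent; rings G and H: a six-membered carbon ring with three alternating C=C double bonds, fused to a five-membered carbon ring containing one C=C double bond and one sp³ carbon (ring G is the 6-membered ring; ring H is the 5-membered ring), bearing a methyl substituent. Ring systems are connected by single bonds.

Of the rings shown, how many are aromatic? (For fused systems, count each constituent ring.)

5

Ring A has only sp² ring atoms; a planar conformation would have a fully conjugated π system of 4 electrons. But 4 = 4(1), which is 4n not 4n+2, so ring A is not aromatic (cyclobutadiene) — cyclobutadiene is antiaromatic and distorts to a rectangle.
Rings B and C form a fused bicyclic system (with one sulfur) with 9 sp² atoms and 10 π electrons from ring double bonds plus a heteroatom lone pair. 10 = 4(2)+2, so the system is aromatic and both rings count as aromatic (benzothiophene).
Rings D and E form a fused bicyclic system (with one sulfur) with 9 sp² atoms and 10 π electrons from ring double bonds plus a heteroatom lone pair. 10 = 4(2)+2, so the system is aromatic and both rings count as aromatic (benzothiophene).
Ring F has one sp³ carbon, so it is not fully conjugated — not aromatic (cycloheptatriene).
Ring G is planar and fully conjugated; 3 ring double bonds give 6 π electrons. That satisfies 4n+2 with n=1, so ring G is aromatic (benzene ring).
Ring H has one sp³ carbon, so it is not fully conjugated — not aromatic (cyclopentene ring).
Aromatic: B, C, D, E, G. Total: 5.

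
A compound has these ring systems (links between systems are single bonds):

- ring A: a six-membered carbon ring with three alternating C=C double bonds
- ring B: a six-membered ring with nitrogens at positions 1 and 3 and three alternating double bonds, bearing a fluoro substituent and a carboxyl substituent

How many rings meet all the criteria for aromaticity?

2

Ring A is planar and fully conjugated; 3 ring double bonds give 6 π electrons. That satisfies 4n+2 with n=1, so ring A is aromatic (benzene).
Ring B has a continuous p-orbital overlap around the ring; 3 ring double bonds give 6 π electrons. Since 6 = 4n+2 (n=1), ring B is aromatic (pyrimidine).
Aromatic: A, B. Total: 2.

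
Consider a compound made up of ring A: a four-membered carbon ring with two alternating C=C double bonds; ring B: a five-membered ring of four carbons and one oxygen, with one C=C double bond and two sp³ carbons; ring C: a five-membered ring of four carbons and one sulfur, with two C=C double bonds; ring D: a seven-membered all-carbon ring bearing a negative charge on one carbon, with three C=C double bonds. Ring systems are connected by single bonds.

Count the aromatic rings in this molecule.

1

Ring A has only sp² ring atoms; a planar conformation would have a fully conjugated π system of 4 electrons. But 4 = 4(1), which is 4n not 4n+2, so ring A is not aromatic (cyclobutadiene) — cyclobutadiene is antiaromatic and distorts to a rectangle.
Ring B has two sp³ carbons, so it is not fully conjugated — not aromatic (2,3-dihydrofuran).
Ring C is planar and fully conjugated; 2 ring double bonds (4 π electrons) plus a heteroatom lone pair (2) give 6 π electrons. 6 = 4(1)+2, so ring C is aromatic (thiophene).
Ring D has only sp² ring atoms; a planar conformation would have a fully conjugated π system of 8 electrons. But 8 = 4(2), which is 4n not 4n+2, so ring D is not aromatic (cycloheptatrienyl anion).
Aromatic: C. Total: 1.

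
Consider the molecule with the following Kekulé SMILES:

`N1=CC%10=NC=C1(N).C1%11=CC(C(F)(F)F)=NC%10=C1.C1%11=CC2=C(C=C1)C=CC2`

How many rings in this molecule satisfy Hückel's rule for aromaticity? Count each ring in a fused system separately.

3

The SMILES encodes a six-membered ring with nitrogens at positions 1 and 4 and three alternating double bonds; a six-membered ring of five carbons and one nitrogen with three alternating double bonds; a six-membered carbon ring with three alternating C=C double bonds, fused to a five-membered carbon ring containing one C=C double bond and one sp³ carbon.
The 6-membered ring with two nitrogens (1,4) has a continuous p-orbital overlap around the ring; 3 ring double bonds give 6 π electrons. That satisfies 4n+2 with n=1, so it is aromatic (pyrazine).
The 6-membered ring with one nitrogen is planar and fully conjugated; 3 ring double bonds give 6 π electrons. Since 6 = 4n+2 (n=1), it is aromatic (pyridine).
The 6-membered ring is planar and fully conjugated; 3 ring double bonds give 6 π electrons. That satisfies 4n+2 with n=1, so it is aromatic (benzene ring).
The 5-membered ring has one sp³ carbon, so it is not fully conjugated — not aromatic (cyclopentene ring).
3 of the 4 rings are aromatic. Total: 3.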